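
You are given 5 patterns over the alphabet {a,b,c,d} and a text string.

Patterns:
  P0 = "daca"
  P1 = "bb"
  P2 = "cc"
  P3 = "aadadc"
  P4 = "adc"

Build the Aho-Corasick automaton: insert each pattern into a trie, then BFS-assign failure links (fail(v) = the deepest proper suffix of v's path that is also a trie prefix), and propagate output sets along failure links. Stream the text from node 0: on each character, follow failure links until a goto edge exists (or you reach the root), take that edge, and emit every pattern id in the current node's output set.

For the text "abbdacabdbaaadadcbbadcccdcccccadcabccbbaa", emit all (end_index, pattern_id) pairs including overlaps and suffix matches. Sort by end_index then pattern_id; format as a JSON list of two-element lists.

Construct AC machine:
Trie nodes:
  0='ε' goto a→9 b→5 c→7 d→1
  1='d' goto a→2
  2='da' goto c→3
  3='dac' goto a→4
  4='daca' goto ·  ←P0
  5='b' goto b→6
  6='bb' goto ·  ←P1
  7='c' goto c→8
  8='cc' goto ·  ←P2
  9='a' goto a→10 d→15
  10='aa' goto d→11
  11='aad' goto a→12
  12='aada' goto d→13
  13='aadad' goto c→14
  14='aadadc' goto ·  ←P3
  15='ad' goto c→16
  16='adc' goto ·  ←P4

Failure links (BFS by depth):
  n1('d'): parent n0 fail=0; on 'd' 0 → fail=0;  out ∅∪∅=∅
  n5('b'): parent n0 fail=0; on 'b' 0 → fail=0;  out ∅∪∅=∅
  n7('c'): parent n0 fail=0; on 'c' 0 → fail=0;  out ∅∪∅=∅
  n9('a'): parent n0 fail=0; on 'a' 0 → fail=0;  out ∅∪∅=∅
  n2('da'): parent n1 fail=0; on 'a' 0 → fail=9;  out ∅∪∅=∅
  n6('bb'): parent n5 fail=0; on 'b' 0 → fail=5;  out {1}∪∅={1}
  n8('cc'): parent n7 fail=0; on 'c' 0 → fail=7;  out {2}∪∅={2}
  n10('aa'): parent n9 fail=0; on 'a' 0 → fail=9;  out ∅∪∅=∅
  n15('ad'): parent n9 fail=0; on 'd' 0 → fail=1;  out ∅∪∅=∅
  n3('dac'): parent n2 fail=9; on 'c' 9→0 → fail=7;  out ∅∪∅=∅
  n11('aad'): parent n10 fail=9; on 'd' 9 → fail=15;  out ∅∪∅=∅
  n16('adc'): parent n15 fail=1; on 'c' 1→0 → fail=7;  out {4}∪∅={4}
  n4('daca'): parent n3 fail=7; on 'a' 7→0 → fail=9;  out {0}∪∅={0}
  n12('aada'): parent n11 fail=15; on 'a' 15→1 → fail=2;  out ∅∪∅=∅
  n13('aadad'): parent n12 fail=2; on 'd' 2→9 → fail=15;  out ∅∪∅=∅
  n14('aadadc'): parent n13 fail=15; on 'c' 15 → fail=16;  out {3}∪{4}={3,4}

Text stream:
i=0 'a': node 0→9
i=1 'b': node 9→5 (via fail)
i=2 'b': node 5→6  → match P1@[1:2]
i=3 'd': node 6→1 (via fail)
i=4 'a': node 1→2
i=5 'c': node 2→3
i=6 'a': node 3→4  → match P0@[3:6]
i=7 'b': node 4→5 (via fail)
i=8 'd': node 5→1 (via fail)
i=9 'b': node 1→5 (via fail)
i=10 'a': node 5→9 (via fail)
i=11 'a': node 9→10
i=12 'a': node 10→10 (via fail)
i=13 'd': node 10→11
i=14 'a': node 11→12
i=15 'd': node 12→13
i=16 'c': node 13→14  → match P3@[11:16],P4@[14:16]
i=17 'b': node 14→5 (via fail)
i=18 'b': node 5→6  → match P1@[17:18]
i=19 'a': node 6→9 (via fail)
i=20 'd': node 9→15
i=21 'c': node 15→16  → match P4@[19:21]
i=22 'c': node 16→8 (via fail)  → match P2@[21:22]
i=23 'c': node 8→8 (via fail)  → match P2@[22:23]
i=24 'd': node 8→1 (via fail)
i=25 'c': node 1→7 (via fail)
i=26 'c': node 7→8  → match P2@[25:26]
i=27 'c': node 8→8 (via fail)  → match P2@[26:27]
i=28 'c': node 8→8 (via fail)  → match P2@[27:28]
i=29 'c': node 8→8 (via fail)  → match P2@[28:29]
i=30 'a': node 8→9 (via fail)
i=31 'd': node 9→15
i=32 'c': node 15→16  → match P4@[30:32]
i=33 'a': node 16→9 (via fail)
i=34 'b': node 9→5 (via fail)
i=35 'c': node 5→7 (via fail)
i=36 'c': node 7→8  → match P2@[35:36]
i=37 'b': node 8→5 (via fail)
i=38 'b': node 5→6  → match P1@[37:38]
i=39 'a': node 6→9 (via fail)
i=40 'a': node 9→10

Matches: [[2,1],[6,0],[16,3],[16,4],[18,1],[21,4],[22,2],[23,2],[26,2],[27,2],[28,2],[29,2],[32,4],[36,2],[38,1]]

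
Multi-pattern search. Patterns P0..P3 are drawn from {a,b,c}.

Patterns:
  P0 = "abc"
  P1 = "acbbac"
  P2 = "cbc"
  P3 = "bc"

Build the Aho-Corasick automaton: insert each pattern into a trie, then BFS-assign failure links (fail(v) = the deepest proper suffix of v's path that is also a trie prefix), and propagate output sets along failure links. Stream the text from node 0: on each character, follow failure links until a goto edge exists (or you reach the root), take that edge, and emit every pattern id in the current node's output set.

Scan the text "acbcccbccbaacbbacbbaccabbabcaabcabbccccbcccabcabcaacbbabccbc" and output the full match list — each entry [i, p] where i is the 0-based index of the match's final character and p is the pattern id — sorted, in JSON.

Build:
Trie (insert patterns):
  0='ε' goto a→1 b→12 c→9
  1='a' goto b→2 c→4
  2='ab' goto c→3
  3='abc' goto ·  [P0 ends]
  4='ac' goto b→5
  5='acb' goto b→6
  6='acbb' goto a→7
  7='acbba' goto c→8
  8='acbbac' goto ·  [P1 ends]
  9='c' goto b→10
  10='cb' goto c→11
  11='cbc' goto ·  [P2 ends]
  12='b' goto c→13
  13='bc' goto ·  [P3 ends]

BFS fail/out derivation:
  fail(1) 'a': from fail(0)=0 chase 'a': 0 ⇒ 0;  out=∅∪out(0)=∅
  fail(9) 'c': from fail(0)=0 chase 'c': 0 ⇒ 0;  out=∅∪out(0)=∅
  fail(12) 'b': from fail(0)=0 chase 'b': 0 ⇒ 0;  out=∅∪out(0)=∅
  fail(2) 'ab': from fail(1)=0 chase 'b': 0 ⇒ 12;  out=∅∪out(12)=∅
  fail(4) 'ac': from fail(1)=0 chase 'c': 0 ⇒ 9;  out=∅∪out(9)=∅
  fail(10) 'cb': from fail(9)=0 chase 'b': 0 ⇒ 12;  out=∅∪out(12)=∅
  fail(13) 'bc': from fail(12)=0 chase 'c': 0 ⇒ 9;  out={3}∪out(9)={3}
  fail(3) 'abc': from fail(2)=12 chase 'c': 12 ⇒ 13;  out={0}∪out(13)={0,3}
  fail(5) 'acb': from fail(4)=9 chase 'b': 9 ⇒ 10;  out=∅∪out(10)=∅
  fail(11) 'cbc': from fail(10)=12 chase 'c': 12 ⇒ 13;  out={2}∪out(13)={2,3}
  fail(6) 'acbb': from fail(5)=10 chase 'b': 10→12→0 ⇒ 12;  out=∅∪out(12)=∅
  fail(7) 'acbba': from fail(6)=12 chase 'a': 12→0 ⇒ 1;  out=∅∪out(1)=∅
  fail(8) 'acbbac': from fail(7)=1 chase 'c': 1 ⇒ 4;  out={1}∪out(4)={1}

Run:
[0] read 'a'  n0⇒n1
[1] read 'c'  n1⇒n4
[2] read 'b'  n4⇒n5
[3] read 'c'  n5⇒n11 ·f  → match P2@[1:3],P3@[2:3]
[4] read 'c'  n11⇒n9 ·f
[5] read 'c'  n9⇒n9 ·f
[6] read 'b'  n9⇒n10
[7] read 'c'  n10⇒n11  → match P2@[5:7],P3@[6:7]
[8] read 'c'  n11⇒n9 ·f
[9] read 'b'  n9⇒n10
[10] read 'a'  n10⇒n1 ·f
[11] read 'a'  n1⇒n1 ·f
[12] read 'c'  n1⇒n4
[13] read 'b'  n4⇒n5
[14] read 'b'  n5⇒n6
[15] read 'a'  n6⇒n7
[16] read 'c'  n7⇒n8  → match P1@[11:16]
[17] read 'b'  n8⇒n5 ·f
[18] read 'b'  n5⇒n6
[19] read 'a'  n6⇒n7
[20] read 'c'  n7⇒n8  → match P1@[15:20]
[21] read 'c'  n8⇒n9 ·f
[22] read 'a'  n9⇒n1 ·f
[23] read 'b'  n1⇒n2
[24] read 'b'  n2⇒n12 ·f
[25] read 'a'  n12⇒n1 ·f
[26] read 'b'  n1⇒n2
[27] read 'c'  n2⇒n3  → match P0@[25:27],P3@[26:27]
[28] read 'a'  n3⇒n1 ·f
[29] read 'a'  n1⇒n1 ·f
[30] read 'b'  n1⇒n2
[31] read 'c'  n2⇒n3  → match P0@[29:31],P3@[30:31]
[32] read 'a'  n3⇒n1 ·f
[33] read 'b'  n1⇒n2
[34] read 'b'  n2⇒n12 ·f
[35] read 'c'  n12⇒n13  → match P3@[34:35]
[36] read 'c'  n13⇒n9 ·f
[37] read 'c'  n9⇒n9 ·f
[38] read 'c'  n9⇒n9 ·f
[39] read 'b'  n9⇒n10
[40] read 'c'  n10⇒n11  → match P2@[38:40],P3@[39:40]
[41] read 'c'  n11⇒n9 ·f
[42] read 'c'  n9⇒n9 ·f
[43] read 'a'  n9⇒n1 ·f
[44] read 'b'  n1⇒n2
[45] read 'c'  n2⇒n3  → match P0@[43:45],P3@[44:45]
[46] read 'a'  n3⇒n1 ·f
[47] read 'b'  n1⇒n2
[48] read 'c'  n2⇒n3  → match P0@[46:48],P3@[47:48]
[49] read 'a'  n3⇒n1 ·f
[50] read 'a'  n1⇒n1 ·f
[51] read 'c'  n1⇒n4
[52] read 'b'  n4⇒n5
[53] read 'b'  n5⇒n6
[54] read 'a'  n6⇒n7
[55] read 'b'  n7⇒n2 ·f
[56] read 'c'  n2⇒n3  → match P0@[54:56],P3@[55:56]
[57] read 'c'  n3⇒n9 ·f
[58] read 'b'  n9⇒n10
[59] read 'c'  n10⇒n11  → match P2@[57:59],P3@[58:59]

Result: [[3,2],[3,3],[7,2],[7,3],[16,1],[20,1],[27,0],[27,3],[31,0],[31,3],[35,3],[40,2],[40,3],[45,0],[45,3],[48,0],[48,3],[56,0],[56,3],[59,2],[59,3]]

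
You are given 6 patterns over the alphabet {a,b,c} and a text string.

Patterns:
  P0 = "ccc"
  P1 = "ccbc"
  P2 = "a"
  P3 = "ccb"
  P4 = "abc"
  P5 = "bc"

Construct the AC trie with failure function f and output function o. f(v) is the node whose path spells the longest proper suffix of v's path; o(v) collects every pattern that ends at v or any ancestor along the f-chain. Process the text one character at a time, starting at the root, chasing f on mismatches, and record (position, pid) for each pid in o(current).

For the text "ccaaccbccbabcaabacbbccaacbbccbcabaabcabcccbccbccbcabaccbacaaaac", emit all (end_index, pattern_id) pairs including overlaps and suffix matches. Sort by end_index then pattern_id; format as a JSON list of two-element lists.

Build automaton:
Trie (insert patterns):
  n0 'ε': a→6 b→9 c→1
  n1 'c': c→2
  n2 'cc': b→4 c→3
  n3 'ccc': ·  [P0 ends]
  n4 'ccb': c→5  [P3 ends]
  n5 'ccbc': ·  [P1 ends]
  n6 'a': b→7  [P2 ends]
  n7 'ab': c→8
  n8 'abc': ·  [P4 ends]
  n9 'b': c→10
  n10 'bc': ·  [P5 ends]

BFS fail/out derivation:
  n1('c'): parent n0 fail=0; on 'c' 0 → fail=0;  out ∅∪∅=∅
  n6('a'): parent n0 fail=0; on 'a' 0 → fail=0;  out {2}∪∅={2}
  n9('b'): parent n0 fail=0; on 'b' 0 → fail=0;  out ∅∪∅=∅
  n2('cc'): parent n1 fail=0; on 'c' 0 → fail=1;  out ∅∪∅=∅
  n7('ab'): parent n6 fail=0; on 'b' 0 → fail=9;  out ∅∪∅=∅
  n10('bc'): parent n9 fail=0; on 'c' 0 → fail=1;  out {5}∪∅={5}
  n3('ccc'): parent n2 fail=1; on 'c' 1 → fail=2;  out {0}∪∅={0}
  n4('ccb'): parent n2 fail=1; on 'b' 1→0 → fail=9;  out {3}∪∅={3}
  n8('abc'): parent n7 fail=9; on 'c' 9 → fail=10;  out {4}∪{5}={4,5}
  n5('ccbc'): parent n4 fail=9; on 'c' 9 → fail=10;  out {1}∪{5}={1,5}

Scan:
pos 0 'c': at 1
pos 1 'c': at 2
pos 2 'a': at 6 ·f  emit P2@[2:2]
pos 3 'a': at 6 ·f  emit P2@[3:3]
pos 4 'c': at 1 ·f
pos 5 'c': at 2
pos 6 'b': at 4  emit P3@[4:6]
pos 7 'c': at 5  emit P1@[4:7],P5@[6:7]
pos 8 'c': at 2 ·f
pos 9 'b': at 4  emit P3@[7:9]
pos 10 'a': at 6 ·f  emit P2@[10:10]
pos 11 'b': at 7
pos 12 'c': at 8  emit P4@[10:12],P5@[11:12]
pos 13 'a': at 6 ·f  emit P2@[13:13]
pos 14 'a': at 6 ·f  emit P2@[14:14]
pos 15 'b': at 7
pos 16 'a': at 6 ·f  emit P2@[16:16]
pos 17 'c': at 1 ·f
pos 18 'b': at 9 ·f
pos 19 'b': at 9 ·f
pos 20 'c': at 10  emit P5@[19:20]
pos 21 'c': at 2 ·f
pos 22 'a': at 6 ·f  emit P2@[22:22]
pos 23 'a': at 6 ·f  emit P2@[23:23]
pos 24 'c': at 1 ·f
pos 25 'b': at 9 ·f
pos 26 'b': at 9 ·f
pos 27 'c': at 10  emit P5@[26:27]
pos 28 'c': at 2 ·f
pos 29 'b': at 4  emit P3@[27:29]
pos 30 'c': at 5  emit P1@[27:30],P5@[29:30]
pos 31 'a': at 6 ·f  emit P2@[31:31]
pos 32 'b': at 7
pos 33 'a': at 6 ·f  emit P2@[33:33]
pos 34 'a': at 6 ·f  emit P2@[34:34]
pos 35 'b': at 7
pos 36 'c': at 8  emit P4@[34:36],P5@[35:36]
pos 37 'a': at 6 ·f  emit P2@[37:37]
pos 38 'b': at 7
pos 39 'c': at 8  emit P4@[37:39],P5@[38:39]
pos 40 'c': at 2 ·f
pos 41 'c': at 3  emit P0@[39:41]
pos 42 'b': at 4 ·f  emit P3@[40:42]
pos 43 'c': at 5  emit P1@[40:43],P5@[42:43]
pos 44 'c': at 2 ·f
pos 45 'b': at 4  emit P3@[43:45]
pos 46 'c': at 5  emit P1@[43:46],P5@[45:46]
pos 47 'c': at 2 ·f
pos 48 'b': at 4  emit P3@[46:48]
pos 49 'c': at 5  emit P1@[46:49],P5@[48:49]
pos 50 'a': at 6 ·f  emit P2@[50:50]
pos 51 'b': at 7
pos 52 'a': at 6 ·f  emit P2@[52:52]
pos 53 'c': at 1 ·f
pos 54 'c': at 2
pos 55 'b': at 4  emit P3@[53:55]
pos 56 'a': at 6 ·f  emit P2@[56:56]
pos 57 'c': at 1 ·f
pos 58 'a': at 6 ·f  emit P2@[58:58]
pos 59 'a': at 6 ·f  emit P2@[59:59]
pos 60 'a': at 6 ·f  emit P2@[60:60]
pos 61 'a': at 6 ·f  emit P2@[61:61]
pos 62 'c': at 1 ·f

All matches (sorted): [[2,2],[3,2],[6,3],[7,1],[7,5],[9,3],[10,2],[12,4],[12,5],[13,2],[14,2],[16,2],[20,5],[22,2],[23,2],[27,5],[29,3],[30,1],[30,5],[31,2],[33,2],[34,2],[36,4],[36,5],[37,2],[39,4],[39,5],[41,0],[42,3],[43,1],[43,5],[45,3],[46,1],[46,5],[48,3],[49,1],[49,5],[50,2],[52,2],[55,3],[56,2],[58,2],[59,2],[60,2],[61,2]]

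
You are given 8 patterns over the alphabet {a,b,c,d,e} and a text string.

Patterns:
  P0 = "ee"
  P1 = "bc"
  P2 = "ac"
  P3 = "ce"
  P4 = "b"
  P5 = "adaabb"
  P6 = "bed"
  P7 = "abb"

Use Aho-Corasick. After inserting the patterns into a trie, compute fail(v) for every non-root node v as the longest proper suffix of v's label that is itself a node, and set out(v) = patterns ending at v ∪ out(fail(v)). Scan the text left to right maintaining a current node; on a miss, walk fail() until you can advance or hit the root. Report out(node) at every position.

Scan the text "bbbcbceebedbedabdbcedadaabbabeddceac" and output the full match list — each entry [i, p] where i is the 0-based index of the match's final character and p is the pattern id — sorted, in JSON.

Construct AC machine:
Trie (insert patterns):
  0='ε' goto a→5 b→3 c→7 e→1
  1='e' goto e→2
  2='ee' goto ·  [P0 ends]
  3='b' goto c→4 e→14  [P4 ends]
  4='bc' goto ·  [P1 ends]
  5='a' goto b→16 c→6 d→9
  6='ac' goto ·  [P2 ends]
  7='c' goto e→8
  8='ce' goto ·  [P3 ends]
  9='ad' goto a→10
  10='ada' goto a→11
  11='adaa' goto b→12
  12='adaab' goto b→13
  13='adaabb' goto ·  [P5 ends]
  14='be' goto d→15
  15='bed' goto ·  [P6 ends]
  16='ab' goto b→17
  17='abb' goto ·  [P7 ends]

Failure links (BFS by depth):
  fail(1) 'e': from fail(0)=0 chase 'e': 0 ⇒ 0;  out=∅∪out(0)=∅
  fail(3) 'b': from fail(0)=0 chase 'b': 0 ⇒ 0;  out={4}∪out(0)={4}
  fail(5) 'a': from fail(0)=0 chase 'a': 0 ⇒ 0;  out=∅∪out(0)=∅
  fail(7) 'c': from fail(0)=0 chase 'c': 0 ⇒ 0;  out=∅∪out(0)=∅
  fail(2) 'ee': from fail(1)=0 chase 'e': 0 ⇒ 1;  out={0}∪out(1)={0}
  fail(4) 'bc': from fail(3)=0 chase 'c': 0 ⇒ 7;  out={1}∪out(7)={1}
  fail(6) 'ac': from fail(5)=0 chase 'c': 0 ⇒ 7;  out={2}∪out(7)={2}
  fail(8) 'ce': from fail(7)=0 chase 'e': 0 ⇒ 1;  out={3}∪out(1)={3}
  fail(9) 'ad': from fail(5)=0 chase 'd': 0 ⇒ 0;  out=∅∪out(0)=∅
  fail(14) 'be': from fail(3)=0 chase 'e': 0 ⇒ 1;  out=∅∪out(1)=∅
  fail(16) 'ab': from fail(5)=0 chase 'b': 0 ⇒ 3;  out=∅∪out(3)={4}
  fail(10) 'ada': from fail(9)=0 chase 'a': 0 ⇒ 5;  out=∅∪out(5)=∅
  fail(15) 'bed': from fail(14)=1 chase 'd': 1→0 ⇒ 0;  out={6}∪out(0)={6}
  fail(17) 'abb': from fail(16)=3 chase 'b': 3→0 ⇒ 3;  out={7}∪out(3)={4,7}
  fail(11) 'adaa': from fail(10)=5 chase 'a': 5→0 ⇒ 5;  out=∅∪out(5)=∅
  fail(12) 'adaab': from fail(11)=5 chase 'b': 5 ⇒ 16;  out=∅∪out(16)={4}
  fail(13) 'adaabb': from fail(12)=16 chase 'b': 16 ⇒ 17;  out={5}∪out(17)={4,5,7}

Text stream:
[0] read 'b'  n0⇒n3  emit P4@[0:0]
[1] read 'b'  n3⇒n3 (fail-walked)  emit P4@[1:1]
[2] read 'b'  n3⇒n3 (fail-walked)  emit P4@[2:2]
[3] read 'c'  n3⇒n4  emit P1@[2:3]
[4] read 'b'  n4⇒n3 (fail-walked)  emit P4@[4:4]
[5] read 'c'  n3⇒n4  emit P1@[4:5]
[6] read 'e'  n4⇒n8 (fail-walked)  emit P3@[5:6]
[7] read 'e'  n8⇒n2 (fail-walked)  emit P0@[6:7]
[8] read 'b'  n2⇒n3 (fail-walked)  emit P4@[8:8]
[9] read 'e'  n3⇒n14
[10] read 'd'  n14⇒n15  emit P6@[8:10]
[11] read 'b'  n15⇒n3 (fail-walked)  emit P4@[11:11]
[12] read 'e'  n3⇒n14
[13] read 'd'  n14⇒n15  emit P6@[11:13]
[14] read 'a'  n15⇒n5 (fail-walked)
[15] read 'b'  n5⇒n16  emit P4@[15:15]
[16] read 'd'  n16⇒n0 (fail-walked)
[17] read 'b'  n0⇒n3  emit P4@[17:17]
[18] read 'c'  n3⇒n4  emit P1@[17:18]
[19] read 'e'  n4⇒n8 (fail-walked)  emit P3@[18:19]
[20] read 'd'  n8⇒n0 (fail-walked)
[21] read 'a'  n0⇒n5
[22] read 'd'  n5⇒n9
[23] read 'a'  n9⇒n10
[24] read 'a'  n10⇒n11
[25] read 'b'  n11⇒n12  emit P4@[25:25]
[26] read 'b'  n12⇒n13  emit P4@[26:26],P5@[21:26],P7@[24:26]
[27] read 'a'  n13⇒n5 (fail-walked)
[28] read 'b'  n5⇒n16  emit P4@[28:28]
[29] read 'e'  n16⇒n14 (fail-walked)
[30] read 'd'  n14⇒n15  emit P6@[28:30]
[31] read 'd'  n15⇒n0 (fail-walked)
[32] read 'c'  n0⇒n7
[33] read 'e'  n7⇒n8  emit P3@[32:33]
[34] read 'a'  n8⇒n5 (fail-walked)
[35] read 'c'  n5⇒n6  emit P2@[34:35]

All matches (sorted): [[0,4],[1,4],[2,4],[3,1],[4,4],[5,1],[6,3],[7,0],[8,4],[10,6],[11,4],[13,6],[15,4],[17,4],[18,1],[19,3],[25,4],[26,4],[26,5],[26,7],[28,4],[30,6],[33,3],[35,2]]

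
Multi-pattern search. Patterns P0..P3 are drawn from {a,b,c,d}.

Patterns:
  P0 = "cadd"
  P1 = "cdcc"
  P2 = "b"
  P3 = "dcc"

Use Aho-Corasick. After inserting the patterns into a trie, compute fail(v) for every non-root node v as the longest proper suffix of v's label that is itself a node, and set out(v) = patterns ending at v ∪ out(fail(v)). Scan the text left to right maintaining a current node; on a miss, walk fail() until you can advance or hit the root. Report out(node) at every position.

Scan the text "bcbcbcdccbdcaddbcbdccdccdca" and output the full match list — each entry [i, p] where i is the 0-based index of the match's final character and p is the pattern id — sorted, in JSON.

Construct AC machine:
Trie (insert patterns):
  0='ε' goto b→8 c→1 d→9
  1='c' goto a→2 d→5
  2='ca' goto d→3
  3='cad' goto d→4
  4='cadd' goto ·  [P0 ends]
  5='cd' goto c→6
  6='cdc' goto c→7
  7='cdcc' goto ·  [P1 ends]
  8='b' goto ·  [P2 ends]
  9='d' goto c→10
  10='dc' goto c→11
  11='dcc' goto ·  [P3 ends]

Failure links (BFS by depth):
  fail(1) 'c': from fail(0)=0 chase 'c': 0 ⇒ 0;  out=∅∪out(0)=∅
  fail(8) 'b': from fail(0)=0 chase 'b': 0 ⇒ 0;  out={2}∪out(0)={2}
  fail(9) 'd': from fail(0)=0 chase 'd': 0 ⇒ 0;  out=∅∪out(0)=∅
  fail(2) 'ca': from fail(1)=0 chase 'a': 0 ⇒ 0;  out=∅∪out(0)=∅
  fail(5) 'cd': from fail(1)=0 chase 'd': 0 ⇒ 9;  out=∅∪out(9)=∅
  fail(10) 'dc': from fail(9)=0 chase 'c': 0 ⇒ 1;  out=∅∪out(1)=∅
  fail(3) 'cad': from fail(2)=0 chase 'd': 0 ⇒ 9;  out=∅∪out(9)=∅
  fail(6) 'cdc': from fail(5)=9 chase 'c': 9 ⇒ 10;  out=∅∪out(10)=∅
  fail(11) 'dcc': from fail(10)=1 chase 'c': 1→0 ⇒ 1;  out={3}∪out(1)={3}
  fail(4) 'cadd': from fail(3)=9 chase 'd': 9→0 ⇒ 9;  out={0}∪out(9)={0}
  fail(7) 'cdcc': from fail(6)=10 chase 'c': 10 ⇒ 11;  out={1}∪out(11)={1,3}

Text stream:
[0] read 'b'  n0⇒n8  emit P2@[0:0]
[1] read 'c'  n8⇒n1 ·f
[2] read 'b'  n1⇒n8 ·f  emit P2@[2:2]
[3] read 'c'  n8⇒n1 ·f
[4] read 'b'  n1⇒n8 ·f  emit P2@[4:4]
[5] read 'c'  n8⇒n1 ·f
[6] read 'd'  n1⇒n5
[7] read 'c'  n5⇒n6
[8] read 'c'  n6⇒n7  emit P1@[5:8],P3@[6:8]
[9] read 'b'  n7⇒n8 ·f  emit P2@[9:9]
[10] read 'd'  n8⇒n9 ·f
[11] read 'c'  n9⇒n10
[12] read 'a'  n10⇒n2 ·f
[13] read 'd'  n2⇒n3
[14] read 'd'  n3⇒n4  emit P0@[11:14]
[15] read 'b'  n4⇒n8 ·f  emit P2@[15:15]
[16] read 'c'  n8⇒n1 ·f
[17] read 'b'  n1⇒n8 ·f  emit P2@[17:17]
[18] read 'd'  n8⇒n9 ·f
[19] read 'c'  n9⇒n10
[20] read 'c'  n10⇒n11  emit P3@[18:20]
[21] read 'd'  n11⇒n5 ·f
[22] read 'c'  n5⇒n6
[23] read 'c'  n6⇒n7  emit P1@[20:23],P3@[21:23]
[24] read 'd'  n7⇒n5 ·f
[25] read 'c'  n5⇒n6
[26] read 'a'  n6⇒n2 ·f

All matches (sorted): [[0,2],[2,2],[4,2],[8,1],[8,3],[9,2],[14,0],[15,2],[17,2],[20,3],[23,1],[23,3]]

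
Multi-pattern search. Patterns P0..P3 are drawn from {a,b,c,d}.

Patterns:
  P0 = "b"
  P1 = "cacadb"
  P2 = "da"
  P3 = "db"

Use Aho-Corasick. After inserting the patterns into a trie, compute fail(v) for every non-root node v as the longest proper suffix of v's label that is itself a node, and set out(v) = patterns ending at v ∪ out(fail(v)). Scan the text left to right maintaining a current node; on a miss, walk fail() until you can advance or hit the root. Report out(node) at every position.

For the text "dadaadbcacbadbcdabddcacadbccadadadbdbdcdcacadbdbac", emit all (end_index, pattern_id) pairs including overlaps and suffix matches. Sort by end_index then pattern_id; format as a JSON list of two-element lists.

Construct AC machine:
Trie nodes:
  0='ε' goto b→1 c→2 d→8
  1='b' goto ·  ←P0
  2='c' goto a→3
  3='ca' goto c→4
  4='cac' goto a→5
  5='caca' goto d→6
  6='cacad' goto b→7
  7='cacadb' goto ·  ←P1
  8='d' goto a→9 b→10
  9='da' goto ·  ←P2
  10='db' goto ·  ←P3

Failure links (BFS by depth):
  fail(1) 'b': from fail(0)=0 chase 'b': 0 ⇒ 0;  out={0}∪out(0)={0}
  fail(2) 'c': from fail(0)=0 chase 'c': 0 ⇒ 0;  out=∅∪out(0)=∅
  fail(8) 'd': from fail(0)=0 chase 'd': 0 ⇒ 0;  out=∅∪out(0)=∅
  fail(3) 'ca': from fail(2)=0 chase 'a': 0 ⇒ 0;  out=∅∪out(0)=∅
  fail(9) 'da': from fail(8)=0 chase 'a': 0 ⇒ 0;  out={2}∪out(0)={2}
  fail(10) 'db': from fail(8)=0 chase 'b': 0 ⇒ 1;  out={3}∪out(1)={0,3}
  fail(4) 'cac': from fail(3)=0 chase 'c': 0 ⇒ 2;  out=∅∪out(2)=∅
  fail(5) 'caca': from fail(4)=2 chase 'a': 2 ⇒ 3;  out=∅∪out(3)=∅
  fail(6) 'cacad': from fail(5)=3 chase 'd': 3→0 ⇒ 8;  out=∅∪out(8)=∅
  fail(7) 'cacadb': from fail(6)=8 chase 'b': 8 ⇒ 10;  out={1}∪out(10)={0,1,3}

Text stream:
i=0 'd': node 0→8
i=1 'a': node 8→9  → match P2@[0:1]
i=2 'd': node 9→8 (fail-walked)
i=3 'a': node 8→9  → match P2@[2:3]
i=4 'a': node 9→0 (fail-walked)
i=5 'd': node 0→8
i=6 'b': node 8→10  → match P0@[6:6],P3@[5:6]
i=7 'c': node 10→2 (fail-walked)
i=8 'a': node 2→3
i=9 'c': node 3→4
i=10 'b': node 4→1 (fail-walked)  → match P0@[10:10]
i=11 'a': node 1→0 (fail-walked)
i=12 'd': node 0→8
i=13 'b': node 8→10  → match P0@[13:13],P3@[12:13]
i=14 'c': node 10→2 (fail-walked)
i=15 'd': node 2→8 (fail-walked)
i=16 'a': node 8→9  → match P2@[15:16]
i=17 'b': node 9→1 (fail-walked)  → match P0@[17:17]
i=18 'd': node 1→8 (fail-walked)
i=19 'd': node 8→8 (fail-walked)
i=20 'c': node 8→2 (fail-walked)
i=21 'a': node 2→3
i=22 'c': node 3→4
i=23 'a': node 4→5
i=24 'd': node 5→6
i=25 'b': node 6→7  → match P0@[25:25],P1@[20:25],P3@[24:25]
i=26 'c': node 7→2 (fail-walked)
i=27 'c': node 2→2 (fail-walked)
i=28 'a': node 2→3
i=29 'd': node 3→8 (fail-walked)
i=30 'a': node 8→9  → match P2@[29:30]
i=31 'd': node 9→8 (fail-walked)
i=32 'a': node 8→9  → match P2@[31:32]
i=33 'd': node 9→8 (fail-walked)
i=34 'b': node 8→10  → match P0@[34:34],P3@[33:34]
i=35 'd': node 10→8 (fail-walked)
i=36 'b': node 8→10  → match P0@[36:36],P3@[35:36]
i=37 'd': node 10→8 (fail-walked)
i=38 'c': node 8→2 (fail-walked)
i=39 'd': node 2→8 (fail-walked)
i=40 'c': node 8→2 (fail-walked)
i=41 'a': node 2→3
i=42 'c': node 3→4
i=43 'a': node 4→5
i=44 'd': node 5→6
i=45 'b': node 6→7  → match P0@[45:45],P1@[40:45],P3@[44:45]
i=46 'd': node 7→8 (fail-walked)
i=47 'b': node 8→10  → match P0@[47:47],P3@[46:47]
i=48 'a': node 10→0 (fail-walked)
i=49 'c': node 0→2

Matches: [[1,2],[3,2],[6,0],[6,3],[10,0],[13,0],[13,3],[16,2],[17,0],[25,0],[25,1],[25,3],[30,2],[32,2],[34,0],[34,3],[36,0],[36,3],[45,0],[45,1],[45,3],[47,0],[47,3]]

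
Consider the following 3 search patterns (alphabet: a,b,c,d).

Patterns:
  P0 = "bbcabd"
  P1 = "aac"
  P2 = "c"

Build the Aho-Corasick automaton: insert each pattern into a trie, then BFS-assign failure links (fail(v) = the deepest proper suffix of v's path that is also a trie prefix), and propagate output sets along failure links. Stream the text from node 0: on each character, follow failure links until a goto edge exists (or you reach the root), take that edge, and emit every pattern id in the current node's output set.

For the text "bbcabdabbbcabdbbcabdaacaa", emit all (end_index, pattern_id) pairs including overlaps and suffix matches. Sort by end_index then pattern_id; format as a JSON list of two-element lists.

Construct AC machine:
Trie (insert patterns):
  0='ε' goto a→7 b→1 c→10
  1='b' goto b→2
  2='bb' goto c→3
  3='bbc' goto a→4
  4='bbca' goto b→5
  5='bbcab' goto d→6
  6='bbcabd' goto ·  ←P0
  7='a' goto a→8
  8='aa' goto c→9
  9='aac' goto ·  ←P1
  10='c' goto ·  ←P2

BFS fail/out derivation:
  n1('b'): parent n0 fail=0; on 'b' 0 → fail=0;  out ∅∪∅=∅
  n7('a'): parent n0 fail=0; on 'a' 0 → fail=0;  out ∅∪∅=∅
  n10('c'): parent n0 fail=0; on 'c' 0 → fail=0;  out {2}∪∅={2}
  n2('bb'): parent n1 fail=0; on 'b' 0 → fail=1;  out ∅∪∅=∅
  n8('aa'): parent n7 fail=0; on 'a' 0 → fail=7;  out ∅∪∅=∅
  n3('bbc'): parent n2 fail=1; on 'c' 1→0 → fail=10;  out ∅∪{2}={2}
  n9('aac'): parent n8 fail=7; on 'c' 7→0 → fail=10;  out {1}∪{2}={1,2}
  n4('bbca'): parent n3 fail=10; on 'a' 10→0 → fail=7;  out ∅∪∅=∅
  n5('bbcab'): parent n4 fail=7; on 'b' 7→0 → fail=1;  out ∅∪∅=∅
  n6('bbcabd'): parent n5 fail=1; on 'd' 1→0 → fail=0;  out {0}∪∅={0}

Text stream:
i=0 'b': node 0→1
i=1 'b': node 1→2
i=2 'c': node 2→3  → match P2@[2:2]
i=3 'a': node 3→4
i=4 'b': node 4→5
i=5 'd': node 5→6  → match P0@[0:5]
i=6 'a': node 6→7 ·f
i=7 'b': node 7→1 ·f
i=8 'b': node 1→2
i=9 'b': node 2→2 ·f
i=10 'c': node 2→3  → match P2@[10:10]
i=11 'a': node 3→4
i=12 'b': node 4→5
i=13 'd': node 5→6  → match P0@[8:13]
i=14 'b': node 6→1 ·f
i=15 'b': node 1→2
i=16 'c': node 2→3  → match P2@[16:16]
i=17 'a': node 3→4
i=18 'b': node 4→5
i=19 'd': node 5→6  → match P0@[14:19]
i=20 'a': node 6→7 ·f
i=21 'a': node 7→8
i=22 'c': node 8→9  → match P1@[20:22],P2@[22:22]
i=23 'a': node 9→7 ·f
i=24 'a': node 7→8

All matches (sorted): [[2,2],[5,0],[10,2],[13,0],[16,2],[19,0],[22,1],[22,2]]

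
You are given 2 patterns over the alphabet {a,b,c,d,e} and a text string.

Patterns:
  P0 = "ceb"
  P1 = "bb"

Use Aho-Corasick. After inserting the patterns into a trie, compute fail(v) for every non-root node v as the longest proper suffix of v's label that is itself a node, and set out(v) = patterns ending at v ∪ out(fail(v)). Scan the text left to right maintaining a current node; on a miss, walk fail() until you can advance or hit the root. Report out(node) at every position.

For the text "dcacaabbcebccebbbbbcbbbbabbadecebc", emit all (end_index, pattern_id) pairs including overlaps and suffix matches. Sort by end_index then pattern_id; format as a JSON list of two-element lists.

Build:
Trie (insert patterns):
  n0 'ε': b→4 c→1
  n1 'c': e→2
  n2 'ce': b→3
  n3 'ceb': ·  [P0 ends]
  n4 'b': b→5
  n5 'bb': ·  [P1 ends]

BFS fail/out derivation:
  fail(1) 'c': from fail(0)=0 chase 'c': 0 ⇒ 0;  out=∅∪out(0)=∅
  fail(4) 'b': from fail(0)=0 chase 'b': 0 ⇒ 0;  out=∅∪out(0)=∅
  fail(2) 'ce': from fail(1)=0 chase 'e': 0 ⇒ 0;  out=∅∪out(0)=∅
  fail(5) 'bb': from fail(4)=0 chase 'b': 0 ⇒ 4;  out={1}∪out(4)={1}
  fail(3) 'ceb': from fail(2)=0 chase 'b': 0 ⇒ 4;  out={0}∪out(4)={0}

Text stream:
[0] read 'd'  n0⇒n0
[1] read 'c'  n0⇒n1
[2] read 'a'  n1⇒n0 (via fail)
[3] read 'c'  n0⇒n1
[4] read 'a'  n1⇒n0 (via fail)
[5] read 'a'  n0⇒n0
[6] read 'b'  n0⇒n4
[7] read 'b'  n4⇒n5  ** P1@[6:7]
[8] read 'c'  n5⇒n1 (via fail)
[9] read 'e'  n1⇒n2
[10] read 'b'  n2⇒n3  ** P0@[8:10]
[11] read 'c'  n3⇒n1 (via fail)
[12] read 'c'  n1⇒n1 (via fail)
[13] read 'e'  n1⇒n2
[14] read 'b'  n2⇒n3  ** P0@[12:14]
[15] read 'b'  n3⇒n5 (via fail)  ** P1@[14:15]
[16] read 'b'  n5⇒n5 (via fail)  ** P1@[15:16]
[17] read 'b'  n5⇒n5 (via fail)  ** P1@[16:17]
[18] read 'b'  n5⇒n5 (via fail)  ** P1@[17:18]
[19] read 'c'  n5⇒n1 (via fail)
[20] read 'b'  n1⇒n4 (via fail)
[21] read 'b'  n4⇒n5  ** P1@[20:21]
[22] read 'b'  n5⇒n5 (via fail)  ** P1@[21:22]
[23] read 'b'  n5⇒n5 (via fail)  ** P1@[22:23]
[24] read 'a'  n5⇒n0 (via fail)
[25] read 'b'  n0⇒n4
[26] read 'b'  n4⇒n5  ** P1@[25:26]
[27] read 'a'  n5⇒n0 (via fail)
[28] read 'd'  n0⇒n0
[29] read 'e'  n0⇒n0
[30] read 'c'  n0⇒n1
[31] read 'e'  n1⇒n2
[32] read 'b'  n2⇒n3  ** P0@[30:32]
[33] read 'c'  n3⇒n1 (via fail)

Matches: [[7,1],[10,0],[14,0],[15,1],[16,1],[17,1],[18,1],[21,1],[22,1],[23,1],[26,1],[32,0]]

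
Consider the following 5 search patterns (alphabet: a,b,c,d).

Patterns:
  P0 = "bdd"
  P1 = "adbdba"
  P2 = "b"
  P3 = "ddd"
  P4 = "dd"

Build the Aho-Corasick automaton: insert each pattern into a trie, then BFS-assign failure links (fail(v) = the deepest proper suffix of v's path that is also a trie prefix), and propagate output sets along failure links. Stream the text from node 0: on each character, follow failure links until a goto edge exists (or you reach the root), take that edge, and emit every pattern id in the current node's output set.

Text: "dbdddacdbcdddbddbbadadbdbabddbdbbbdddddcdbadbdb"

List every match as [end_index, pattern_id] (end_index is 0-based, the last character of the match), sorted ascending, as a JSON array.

Construct AC machine:
Trie nodes:
  0='ε' goto a→4 b→1 d→10
  1='b' goto d→2  ←P2
  2='bd' goto d→3
  3='bdd' goto ·  ←P0
  4='a' goto d→5
  5='ad' goto b→6
  6='adb' goto d→7
  7='adbd' goto b→8
  8='adbdb' goto a→9
  9='adbdba' goto ·  ←P1
  10='d' goto d→11
  11='dd' goto d→12  ←P4
  12='ddd' goto ·  ←P3

BFS fail/out derivation:
  n1('b'): parent n0 fail=0; on 'b' 0 → fail=0;  out {2}∪∅={2}
  n4('a'): parent n0 fail=0; on 'a' 0 → fail=0;  out ∅∪∅=∅
  n10('d'): parent n0 fail=0; on 'd' 0 → fail=0;  out ∅∪∅=∅
  n2('bd'): parent n1 fail=0; on 'd' 0 → fail=10;  out ∅∪∅=∅
  n5('ad'): parent n4 fail=0; on 'd' 0 → fail=10;  out ∅∪∅=∅
  n11('dd'): parent n10 fail=0; on 'd' 0 → fail=10;  out {4}∪∅={4}
  n3('bdd'): parent n2 fail=10; on 'd' 10 → fail=11;  out {0}∪{4}={0,4}
  n6('adb'): parent n5 fail=10; on 'b' 10→0 → fail=1;  out ∅∪{2}={2}
  n12('ddd'): parent n11 fail=10; on 'd' 10 → fail=11;  out {3}∪{4}={3,4}
  n7('adbd'): parent n6 fail=1; on 'd' 1 → fail=2;  out ∅∪∅=∅
  n8('adbdb'): parent n7 fail=2; on 'b' 2→10→0 → fail=1;  out ∅∪{2}={2}
  n9('adbdba'): parent n8 fail=1; on 'a' 1→0 → fail=4;  out {1}∪∅={1}

Scan:
pos 0 'd': at 10
pos 1 'b': at 1 (fail-walked)  ** P2@[1:1]
pos 2 'd': at 2
pos 3 'd': at 3  ** P0@[1:3],P4@[2:3]
pos 4 'd': at 12 (fail-walked)  ** P3@[2:4],P4@[3:4]
pos 5 'a': at 4 (fail-walked)
pos 6 'c': at 0 (fail-walked)
pos 7 'd': at 10
pos 8 'b': at 1 (fail-walked)  ** P2@[8:8]
pos 9 'c': at 0 (fail-walked)
pos 10 'd': at 10
pos 11 'd': at 11  ** P4@[10:11]
pos 12 'd': at 12  ** P3@[10:12],P4@[11:12]
pos 13 'b': at 1 (fail-walked)  ** P2@[13:13]
pos 14 'd': at 2
pos 15 'd': at 3  ** P0@[13:15],P4@[14:15]
pos 16 'b': at 1 (fail-walked)  ** P2@[16:16]
pos 17 'b': at 1 (fail-walked)  ** P2@[17:17]
pos 18 'a': at 4 (fail-walked)
pos 19 'd': at 5
pos 20 'a': at 4 (fail-walked)
pos 21 'd': at 5
pos 22 'b': at 6  ** P2@[22:22]
pos 23 'd': at 7
pos 24 'b': at 8  ** P2@[24:24]
pos 25 'a': at 9  ** P1@[20:25]
pos 26 'b': at 1 (fail-walked)  ** P2@[26:26]
pos 27 'd': at 2
pos 28 'd': at 3  ** P0@[26:28],P4@[27:28]
pos 29 'b': at 1 (fail-walked)  ** P2@[29:29]
pos 30 'd': at 2
pos 31 'b': at 1 (fail-walked)  ** P2@[31:31]
pos 32 'b': at 1 (fail-walked)  ** P2@[32:32]
pos 33 'b': at 1 (fail-walked)  ** P2@[33:33]
pos 34 'd': at 2
pos 35 'd': at 3  ** P0@[33:35],P4@[34:35]
pos 36 'd': at 12 (fail-walked)  ** P3@[34:36],P4@[35:36]
pos 37 'd': at 12 (fail-walked)  ** P3@[35:37],P4@[36:37]
pos 38 'd': at 12 (fail-walked)  ** P3@[36:38],P4@[37:38]
pos 39 'c': at 0 (fail-walked)
pos 40 'd': at 10
pos 41 'b': at 1 (fail-walked)  ** P2@[41:41]
pos 42 'a': at 4 (fail-walked)
pos 43 'd': at 5
pos 44 'b': at 6  ** P2@[44:44]
pos 45 'd': at 7
pos 46 'b': at 8  ** P2@[46:46]

Matches: [[1,2],[3,0],[3,4],[4,3],[4,4],[8,2],[11,4],[12,3],[12,4],[13,2],[15,0],[15,4],[16,2],[17,2],[22,2],[24,2],[25,1],[26,2],[28,0],[28,4],[29,2],[31,2],[32,2],[33,2],[35,0],[35,4],[36,3],[36,4],[37,3],[37,4],[38,3],[38,4],[41,2],[44,2],[46,2]]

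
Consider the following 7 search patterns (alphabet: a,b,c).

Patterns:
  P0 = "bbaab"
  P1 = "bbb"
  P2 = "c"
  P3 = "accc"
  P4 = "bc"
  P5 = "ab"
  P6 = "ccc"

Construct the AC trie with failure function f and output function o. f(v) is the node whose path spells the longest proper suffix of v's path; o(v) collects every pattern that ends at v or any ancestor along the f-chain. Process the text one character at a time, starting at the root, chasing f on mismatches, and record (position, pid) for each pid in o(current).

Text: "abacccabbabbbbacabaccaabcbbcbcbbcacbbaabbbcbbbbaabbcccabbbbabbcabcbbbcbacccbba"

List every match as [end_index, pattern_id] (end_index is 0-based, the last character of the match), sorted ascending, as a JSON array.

Construct AC machine:
Trie (insert patterns):
  n0 'ε': a→8 b→1 c→7
  n1 'b': b→2 c→12
  n2 'bb': a→3 b→6
  n3 'bba': a→4
  n4 'bbaa': b→5
  n5 'bbaab': ·  ←P0
  n6 'bbb': ·  ←P1
  n7 'c': c→14  ←P2
  n8 'a': b→13 c→9
  n9 'ac': c→10
  n10 'acc': c→11
  n11 'accc': ·  ←P3
  n12 'bc': ·  ←P4
  n13 'ab': ·  ←P5
  n14 'cc': c→15
  n15 'ccc': ·  ←P6

BFS fail/out derivation:
  n1('b'): parent n0 fail=0; on 'b' 0 → fail=0;  out ∅∪∅=∅
  n7('c'): parent n0 fail=0; on 'c' 0 → fail=0;  out {2}∪∅={2}
  n8('a'): parent n0 fail=0; on 'a' 0 → fail=0;  out ∅∪∅=∅
  n2('bb'): parent n1 fail=0; on 'b' 0 → fail=1;  out ∅∪∅=∅
  n9('ac'): parent n8 fail=0; on 'c' 0 → fail=7;  out ∅∪{2}={2}
  n12('bc'): parent n1 fail=0; on 'c' 0 → fail=7;  out {4}∪{2}={2,4}
  n13('ab'): parent n8 fail=0; on 'b' 0 → fail=1;  out {5}∪∅={5}
  n14('cc'): parent n7 fail=0; on 'c' 0 → fail=7;  out ∅∪{2}={2}
  n3('bba'): parent n2 fail=1; on 'a' 1→0 → fail=8;  out ∅∪∅=∅
  n6('bbb'): parent n2 fail=1; on 'b' 1 → fail=2;  out {1}∪∅={1}
  n10('acc'): parent n9 fail=7; on 'c' 7 → fail=14;  out ∅∪{2}={2}
  n15('ccc'): parent n14 fail=7; on 'c' 7 → fail=14;  out {6}∪{2}={2,6}
  n4('bbaa'): parent n3 fail=8; on 'a' 8→0 → fail=8;  out ∅∪∅=∅
  n11('accc'): parent n10 fail=14; on 'c' 14 → fail=15;  out {3}∪{2,6}={2,3,6}
  n5('bbaab'): parent n4 fail=8; on 'b' 8 → fail=13;  out {0}∪{5}={0,5}

Text stream:
pos 0 'a': at 8
pos 1 'b': at 13  ** P5@[0:1]
pos 2 'a': at 8 ·f
pos 3 'c': at 9  ** P2@[3:3]
pos 4 'c': at 10  ** P2@[4:4]
pos 5 'c': at 11  ** P2@[5:5],P3@[2:5],P6@[3:5]
pos 6 'a': at 8 ·f
pos 7 'b': at 13  ** P5@[6:7]
pos 8 'b': at 2 ·f
pos 9 'a': at 3
pos 10 'b': at 13 ·f  ** P5@[9:10]
pos 11 'b': at 2 ·f
pos 12 'b': at 6  ** P1@[10:12]
pos 13 'b': at 6 ·f  ** P1@[11:13]
pos 14 'a': at 3 ·f
pos 15 'c': at 9 ·f  ** P2@[15:15]
pos 16 'a': at 8 ·f
pos 17 'b': at 13  ** P5@[16:17]
pos 18 'a': at 8 ·f
pos 19 'c': at 9  ** P2@[19:19]
pos 20 'c': at 10  ** P2@[20:20]
pos 21 'a': at 8 ·f
pos 22 'a': at 8 ·f
pos 23 'b': at 13  ** P5@[22:23]
pos 24 'c': at 12 ·f  ** P2@[24:24],P4@[23:24]
pos 25 'b': at 1 ·f
pos 26 'b': at 2
pos 27 'c': at 12 ·f  ** P2@[27:27],P4@[26:27]
pos 28 'b': at 1 ·f
pos 29 'c': at 12  ** P2@[29:29],P4@[28:29]
pos 30 'b': at 1 ·f
pos 31 'b': at 2
pos 32 'c': at 12 ·f  ** P2@[32:32],P4@[31:32]
pos 33 'a': at 8 ·f
pos 34 'c': at 9  ** P2@[34:34]
pos 35 'b': at 1 ·f
pos 36 'b': at 2
pos 37 'a': at 3
pos 38 'a': at 4
pos 39 'b': at 5  ** P0@[35:39],P5@[38:39]
pos 40 'b': at 2 ·f
pos 41 'b': at 6  ** P1@[39:41]
pos 42 'c': at 12 ·f  ** P2@[42:42],P4@[41:42]
pos 43 'b': at 1 ·f
pos 44 'b': at 2
pos 45 'b': at 6  ** P1@[43:45]
pos 46 'b': at 6 ·f  ** P1@[44:46]
pos 47 'a': at 3 ·f
pos 48 'a': at 4
pos 49 'b': at 5  ** P0@[45:49],P5@[48:49]
pos 50 'b': at 2 ·f
pos 51 'c': at 12 ·f  ** P2@[51:51],P4@[50:51]
pos 52 'c': at 14 ·f  ** P2@[52:52]
pos 53 'c': at 15  ** P2@[53:53],P6@[51:53]
pos 54 'a': at 8 ·f
pos 55 'b': at 13  ** P5@[54:55]
pos 56 'b': at 2 ·f
pos 57 'b': at 6  ** P1@[55:57]
pos 58 'b': at 6 ·f  ** P1@[56:58]
pos 59 'a': at 3 ·f
pos 60 'b': at 13 ·f  ** P5@[59:60]
pos 61 'b': at 2 ·f
pos 62 'c': at 12 ·f  ** P2@[62:62],P4@[61:62]
pos 63 'a': at 8 ·f
pos 64 'b': at 13  ** P5@[63:64]
pos 65 'c': at 12 ·f  ** P2@[65:65],P4@[64:65]
pos 66 'b': at 1 ·f
pos 67 'b': at 2
pos 68 'b': at 6  ** P1@[66:68]
pos 69 'c': at 12 ·f  ** P2@[69:69],P4@[68:69]
pos 70 'b': at 1 ·f
pos 71 'a': at 8 ·f
pos 72 'c': at 9  ** P2@[72:72]
pos 73 'c': at 10  ** P2@[73:73]
pos 74 'c': at 11  ** P2@[74:74],P3@[71:74],P6@[72:74]
pos 75 'b': at 1 ·f
pos 76 'b': at 2
pos 77 'a': at 3

Matches: [[1,5],[3,2],[4,2],[5,2],[5,3],[5,6],[7,5],[10,5],[12,1],[13,1],[15,2],[17,5],[19,2],[20,2],[23,5],[24,2],[24,4],[27,2],[27,4],[29,2],[29,4],[32,2],[32,4],[34,2],[39,0],[39,5],[41,1],[42,2],[42,4],[45,1],[46,1],[49,0],[49,5],[51,2],[51,4],[52,2],[53,2],[53,6],[55,5],[57,1],[58,1],[60,5],[62,2],[62,4],[64,5],[65,2],[65,4],[68,1],[69,2],[69,4],[72,2],[73,2],[74,2],[74,3],[74,6]]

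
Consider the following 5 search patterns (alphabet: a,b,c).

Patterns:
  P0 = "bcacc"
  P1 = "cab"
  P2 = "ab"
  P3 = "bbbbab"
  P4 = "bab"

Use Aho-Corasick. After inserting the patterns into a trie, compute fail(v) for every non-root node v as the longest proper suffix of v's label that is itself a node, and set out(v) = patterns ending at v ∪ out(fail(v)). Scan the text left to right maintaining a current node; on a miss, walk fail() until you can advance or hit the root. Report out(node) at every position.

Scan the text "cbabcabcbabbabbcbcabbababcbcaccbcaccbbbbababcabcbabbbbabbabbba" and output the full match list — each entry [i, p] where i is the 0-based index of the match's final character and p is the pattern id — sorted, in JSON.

Build automaton:
Trie nodes:
  n0 'ε': a→9 b→1 c→6
  n1 'b': a→16 b→11 c→2
  n2 'bc': a→3
  n3 'bca': c→4
  n4 'bcac': c→5
  n5 'bcacc': ·  ←P0
  n6 'c': a→7
  n7 'ca': b→8
  n8 'cab': ·  ←P1
  n9 'a': b→10
  n10 'ab': ·  ←P2
  n11 'bb': b→12
  n12 'bbb': b→13
  n13 'bbbb': a→14
  n14 'bbbba': b→15
  n15 'bbbbab': ·  ←P3
  n16 'ba': b→17
  n17 'bab': ·  ←P4

BFS fail/out derivation:
  fail(1) 'b': from fail(0)=0 chase 'b': 0 ⇒ 0;  out=∅∪out(0)=∅
  fail(6) 'c': from fail(0)=0 chase 'c': 0 ⇒ 0;  out=∅∪out(0)=∅
  fail(9) 'a': from fail(0)=0 chase 'a': 0 ⇒ 0;  out=∅∪out(0)=∅
  fail(2) 'bc': from fail(1)=0 chase 'c': 0 ⇒ 6;  out=∅∪out(6)=∅
  fail(7) 'ca': from fail(6)=0 chase 'a': 0 ⇒ 9;  out=∅∪out(9)=∅
  fail(10) 'ab': from fail(9)=0 chase 'b': 0 ⇒ 1;  out={2}∪out(1)={2}
  fail(11) 'bb': from fail(1)=0 chase 'b': 0 ⇒ 1;  out=∅∪out(1)=∅
  fail(16) 'ba': from fail(1)=0 chase 'a': 0 ⇒ 9;  out=∅∪out(9)=∅
  fail(3) 'bca': from fail(2)=6 chase 'a': 6 ⇒ 7;  out=∅∪out(7)=∅
  fail(8) 'cab': from fail(7)=9 chase 'b': 9 ⇒ 10;  out={1}∪out(10)={1,2}
  fail(12) 'bbb': from fail(11)=1 chase 'b': 1 ⇒ 11;  out=∅∪out(11)=∅
  fail(17) 'bab': from fail(16)=9 chase 'b': 9 ⇒ 10;  out={4}∪out(10)={2,4}
  fail(4) 'bcac': from fail(3)=7 chase 'c': 7→9→0 ⇒ 6;  out=∅∪out(6)=∅
  fail(13) 'bbbb': from fail(12)=11 chase 'b': 11 ⇒ 12;  out=∅∪out(12)=∅
  fail(5) 'bcacc': from fail(4)=6 chase 'c': 6→0 ⇒ 6;  out={0}∪out(6)={0}
  fail(14) 'bbbba': from fail(13)=12 chase 'a': 12→11→1 ⇒ 16;  out=∅∪out(16)=∅
  fail(15) 'bbbbab': from fail(14)=16 chase 'b': 16 ⇒ 17;  out={3}∪out(17)={2,3,4}

Run:
i=0 'c': node 0→6
i=1 'b': node 6→1 ·f
i=2 'a': node 1→16
i=3 'b': node 16→17  emit P2@[2:3],P4@[1:3]
i=4 'c': node 17→2 ·f
i=5 'a': node 2→3
i=6 'b': node 3→8 ·f  emit P1@[4:6],P2@[5:6]
i=7 'c': node 8→2 ·f
i=8 'b': node 2→1 ·f
i=9 'a': node 1→16
i=10 'b': node 16→17  emit P2@[9:10],P4@[8:10]
i=11 'b': node 17→11 ·f
i=12 'a': node 11→16 ·f
i=13 'b': node 16→17  emit P2@[12:13],P4@[11:13]
i=14 'b': node 17→11 ·f
i=15 'c': node 11→2 ·f
i=16 'b': node 2→1 ·f
i=17 'c': node 1→2
i=18 'a': node 2→3
i=19 'b': node 3→8 ·f  emit P1@[17:19],P2@[18:19]
i=20 'b': node 8→11 ·f
i=21 'a': node 11→16 ·f
i=22 'b': node 16→17  emit P2@[21:22],P4@[20:22]
i=23 'a': node 17→16 ·f
i=24 'b': node 16→17  emit P2@[23:24],P4@[22:24]
i=25 'c': node 17→2 ·f
i=26 'b': node 2→1 ·f
i=27 'c': node 1→2
i=28 'a': node 2→3
i=29 'c': node 3→4
i=30 'c': node 4→5  emit P0@[26:30]
i=31 'b': node 5→1 ·f
i=32 'c': node 1→2
i=33 'a': node 2→3
i=34 'c': node 3→4
i=35 'c': node 4→5  emit P0@[31:35]
i=36 'b': node 5→1 ·f
i=37 'b': node 1→11
i=38 'b': node 11→12
i=39 'b': node 12→13
i=40 'a': node 13→14
i=41 'b': node 14→15  emit P2@[40:41],P3@[36:41],P4@[39:41]
i=42 'a': node 15→16 ·f
i=43 'b': node 16→17  emit P2@[42:43],P4@[41:43]
i=44 'c': node 17→2 ·f
i=45 'a': node 2→3
i=46 'b': node 3→8 ·f  emit P1@[44:46],P2@[45:46]
i=47 'c': node 8→2 ·f
i=48 'b': node 2→1 ·f
i=49 'a': node 1→16
i=50 'b': node 16→17  emit P2@[49:50],P4@[48:50]
i=51 'b': node 17→11 ·f
i=52 'b': node 11→12
i=53 'b': node 12→13
i=54 'a': node 13→14
i=55 'b': node 14→15  emit P2@[54:55],P3@[50:55],P4@[53:55]
i=56 'b': node 15→11 ·f
i=57 'a': node 11→16 ·f
i=58 'b': node 16→17  emit P2@[57:58],P4@[56:58]
i=59 'b': node 17→11 ·f
i=60 'b': node 11→12
i=61 'a': node 12→16 ·f

Result: [[3,2],[3,4],[6,1],[6,2],[10,2],[10,4],[13,2],[13,4],[19,1],[19,2],[22,2],[22,4],[24,2],[24,4],[30,0],[35,0],[41,2],[41,3],[41,4],[43,2],[43,4],[46,1],[46,2],[50,2],[50,4],[55,2],[55,3],[55,4],[58,2],[58,4]]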